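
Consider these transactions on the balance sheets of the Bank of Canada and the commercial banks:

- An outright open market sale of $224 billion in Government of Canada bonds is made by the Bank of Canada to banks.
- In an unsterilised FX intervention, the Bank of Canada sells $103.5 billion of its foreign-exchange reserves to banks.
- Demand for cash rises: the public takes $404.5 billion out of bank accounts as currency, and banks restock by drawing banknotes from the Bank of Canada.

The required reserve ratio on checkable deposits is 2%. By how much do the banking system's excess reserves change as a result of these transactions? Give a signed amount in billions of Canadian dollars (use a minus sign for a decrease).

-$723.91 billion

OMO sale (to banks) $224 billion: reserves −$224B, deposits 0.
FX sale $103.5 billion: reserves −$103.5B, deposits 0.
Currency withdrawal $404.5 billion: reserves −$404.5B, deposits −$404.5B.
Totals: Δreserves = −$732B, Δdeposits = −$404.5B.
Δrequired reserves = 2% × −$404.5B = −$8.09B.
Δexcess reserves = Δreserves − Δrequired = −$732B − (−$8.09B) = -$723.91 billion.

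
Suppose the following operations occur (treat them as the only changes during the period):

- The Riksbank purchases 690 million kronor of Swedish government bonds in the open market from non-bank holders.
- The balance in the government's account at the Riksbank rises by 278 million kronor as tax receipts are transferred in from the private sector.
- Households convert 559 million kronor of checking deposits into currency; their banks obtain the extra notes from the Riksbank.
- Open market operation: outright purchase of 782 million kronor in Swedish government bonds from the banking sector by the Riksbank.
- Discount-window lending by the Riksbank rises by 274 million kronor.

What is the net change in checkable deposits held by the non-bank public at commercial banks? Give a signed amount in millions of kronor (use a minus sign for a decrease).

-147 million

Asset purchase (from non-banks) 690 million kronor: non-bank counterparties' bank balances rise → +690M.
Government account inflow 278 million kronor: non-bank counterparties' bank balances fall → −278M.
Currency withdrawal 559 million kronor: non-bank counterparties' bank balances fall → −559M.
OMO purchase (from banks) 782 million kronor: the counterparty is a bank, so public deposits are unchanged → 0.
Discount-window loan 274 million kronor: the counterparty is a bank, so public deposits are unchanged → 0.
Net: 690 − 278 − 559 + 0 + 0 = -147 million.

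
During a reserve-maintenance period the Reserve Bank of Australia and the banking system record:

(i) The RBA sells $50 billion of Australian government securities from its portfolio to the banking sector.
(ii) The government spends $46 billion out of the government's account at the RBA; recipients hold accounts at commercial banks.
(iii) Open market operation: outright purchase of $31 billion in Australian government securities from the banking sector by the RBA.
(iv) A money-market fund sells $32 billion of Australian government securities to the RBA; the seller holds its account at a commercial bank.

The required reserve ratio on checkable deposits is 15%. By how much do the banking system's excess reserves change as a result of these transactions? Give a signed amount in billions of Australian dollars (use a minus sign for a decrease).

+$47.3 billion

OMO sale (to banks) $50 billion: reserves −$50B, deposits 0.
Government spending $46 billion: reserves +$46B, deposits +$46B.
OMO purchase (from banks) $31 billion: reserves +$31B, deposits 0.
Asset purchase (from non-banks) $32 billion: reserves +$32B, deposits +$32B.
Totals: Δreserves = +$59B, Δdeposits = +$78B.
Δrequired reserves = 15% × +$78B = +$11.7B.
Δexcess reserves = Δreserves − Δrequired = +$59B − (+$11.7B) = +$47.3 billion.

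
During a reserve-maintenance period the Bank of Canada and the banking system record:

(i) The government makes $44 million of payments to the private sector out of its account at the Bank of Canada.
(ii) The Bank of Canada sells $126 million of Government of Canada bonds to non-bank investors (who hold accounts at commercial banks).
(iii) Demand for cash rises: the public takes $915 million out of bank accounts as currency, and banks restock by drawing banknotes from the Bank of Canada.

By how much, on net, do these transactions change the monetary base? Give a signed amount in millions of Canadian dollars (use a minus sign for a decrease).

-$82 million

Government spending $44 million: a non-base liability converts back to reserves → +$44M.
Asset sale (to non-banks) $126 million: Bank of Canada balance sheet contracts → −$126M.
Currency withdrawal $915 million: just a shift between currency and reserves — both are base money → 0.
Net: 44 − 126 + 0 = -$82 million.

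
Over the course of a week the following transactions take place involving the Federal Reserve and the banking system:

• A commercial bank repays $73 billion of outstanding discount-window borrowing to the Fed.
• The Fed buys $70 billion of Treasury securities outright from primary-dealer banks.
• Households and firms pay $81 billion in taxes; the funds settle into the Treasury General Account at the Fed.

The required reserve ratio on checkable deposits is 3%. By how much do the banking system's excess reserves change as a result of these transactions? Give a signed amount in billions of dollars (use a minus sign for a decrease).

-$81.57 billion

Discount-window repayment $73 billion: reserves −$73B, deposits 0.
OMO purchase (from banks) $70 billion: reserves +$70B, deposits 0.
Government account inflow $81 billion: reserves −$81B, deposits −$81B.
Totals: Δreserves = −$84B, Δdeposits = −$81B.
Δrequired reserves = 3% × −$81B = −$2.43B.
Δexcess reserves = Δreserves − Δrequired = −$84B − (−$2.43B) = -$81.57 billion.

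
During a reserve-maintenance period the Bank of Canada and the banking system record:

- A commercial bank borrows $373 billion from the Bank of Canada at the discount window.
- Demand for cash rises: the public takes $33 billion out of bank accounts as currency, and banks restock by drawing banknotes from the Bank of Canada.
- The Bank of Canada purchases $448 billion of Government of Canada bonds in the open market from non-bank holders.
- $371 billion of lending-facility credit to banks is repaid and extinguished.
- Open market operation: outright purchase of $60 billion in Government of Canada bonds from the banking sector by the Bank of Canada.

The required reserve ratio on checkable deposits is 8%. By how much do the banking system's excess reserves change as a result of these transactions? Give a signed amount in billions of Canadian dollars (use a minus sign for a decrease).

+$443.8 billion

Discount-window loan $373 billion: reserves +$373B, deposits 0.
Currency withdrawal $33 billion: reserves −$33B, deposits −$33B.
Asset purchase (from non-banks) $448 billion: reserves +$448B, deposits +$448B.
Discount-window repayment $371 billion: reserves −$371B, deposits 0.
OMO purchase (from banks) $60 billion: reserves +$60B, deposits 0.
Totals: Δreserves = +$477B, Δdeposits = +$415B.
Δrequired reserves = 8% × +$415B = +$33.2B.
Δexcess reserves = Δreserves − Δrequired = +$477B − (+$33.2B) = +$443.8 billion.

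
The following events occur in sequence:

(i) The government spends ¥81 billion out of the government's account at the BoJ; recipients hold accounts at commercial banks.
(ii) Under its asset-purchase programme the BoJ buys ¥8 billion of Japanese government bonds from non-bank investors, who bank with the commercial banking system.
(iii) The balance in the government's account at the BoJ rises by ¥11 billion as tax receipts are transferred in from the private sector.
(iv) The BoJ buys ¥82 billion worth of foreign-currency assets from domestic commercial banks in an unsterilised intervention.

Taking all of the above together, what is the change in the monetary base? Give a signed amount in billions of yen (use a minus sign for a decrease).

+¥160 billion

BoJ balance sheet:
  Assets:      Securities +¥8B, Foreign assets +¥82B
  Liabilities: Bank reserves +¥160B, Government deposits −¥70B
Monetary base = currency + reserves: 0 + (+¥160B) = +¥160 billion.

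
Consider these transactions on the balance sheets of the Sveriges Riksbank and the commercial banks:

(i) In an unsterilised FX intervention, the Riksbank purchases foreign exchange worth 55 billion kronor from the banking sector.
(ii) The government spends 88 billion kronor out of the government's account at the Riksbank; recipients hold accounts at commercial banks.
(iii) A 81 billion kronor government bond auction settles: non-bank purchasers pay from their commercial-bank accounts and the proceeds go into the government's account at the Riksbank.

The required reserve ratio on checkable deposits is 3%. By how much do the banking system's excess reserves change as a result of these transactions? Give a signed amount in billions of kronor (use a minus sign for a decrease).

FX purchase 55 billion kronor: reserves +55B, deposits 0.
Government spending 88 billion kronor: reserves +88B, deposits +88B.
Government account inflow 81 billion kronor: reserves −81B, deposits −81B.
Totals: Δreserves = +62B, Δdeposits = +7B.
Δrequired reserves = 3% × +7B = +0.21B.
Δexcess reserves = Δreserves − Δrequired = +62B − (+0.21B) = +61.79 billion.

+61.79 billion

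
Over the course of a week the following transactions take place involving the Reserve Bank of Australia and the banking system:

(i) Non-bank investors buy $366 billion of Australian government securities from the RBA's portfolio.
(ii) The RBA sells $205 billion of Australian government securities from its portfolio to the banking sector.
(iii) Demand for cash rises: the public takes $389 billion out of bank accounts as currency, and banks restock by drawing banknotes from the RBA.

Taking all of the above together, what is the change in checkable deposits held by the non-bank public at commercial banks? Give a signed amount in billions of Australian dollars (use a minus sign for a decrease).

Asset sale (to non-banks) $366 billion: non-bank counterparties' bank balances fall → −$366B.
OMO sale (to banks) $205 billion: the counterparty is a bank, so public deposits are unchanged → 0.
Currency withdrawal $389 billion: non-bank counterparties' bank balances fall → −$389B.
Net: −366 + 0 − 389 = -$755 billion.

-$755 billion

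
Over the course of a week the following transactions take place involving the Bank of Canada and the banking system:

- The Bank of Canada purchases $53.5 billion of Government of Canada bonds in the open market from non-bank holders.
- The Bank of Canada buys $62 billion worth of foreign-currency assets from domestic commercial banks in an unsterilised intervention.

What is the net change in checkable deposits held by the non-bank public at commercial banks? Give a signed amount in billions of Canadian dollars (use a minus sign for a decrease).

+$53.5 billion

Bank of Canada balance sheet:
  Assets:      Securities +$53.5B, Foreign assets +$62B
  Liabilities: Bank reserves +$115.5B
Commercial banking system:
  Assets:      Reserves at CB +$115.5B, Foreign assets −$62B
  Liabilities: Checkable deposits +$53.5B
So the change in checkable deposits held by the non-bank public at commercial banks is +$53.5 billion.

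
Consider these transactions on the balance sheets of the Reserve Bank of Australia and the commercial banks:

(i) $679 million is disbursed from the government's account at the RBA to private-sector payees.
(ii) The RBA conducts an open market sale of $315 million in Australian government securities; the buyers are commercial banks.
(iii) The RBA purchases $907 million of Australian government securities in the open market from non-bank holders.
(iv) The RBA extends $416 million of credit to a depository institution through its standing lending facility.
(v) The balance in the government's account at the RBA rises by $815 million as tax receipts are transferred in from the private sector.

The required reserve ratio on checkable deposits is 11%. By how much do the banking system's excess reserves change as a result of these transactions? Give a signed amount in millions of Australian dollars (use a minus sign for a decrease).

+$787.19 million

Government spending $679 million: reserves +$679M, deposits +$679M.
OMO sale (to banks) $315 million: reserves −$315M, deposits 0.
Asset purchase (from non-banks) $907 million: reserves +$907M, deposits +$907M.
Discount-window loan $416 million: reserves +$416M, deposits 0.
Government account inflow $815 million: reserves −$815M, deposits −$815M.
Totals: Δreserves = +$872M, Δdeposits = +$771M.
Δrequired reserves = 11% × +$771M = +$84.81M.
Δexcess reserves = Δreserves − Δrequired = +$872M − (+$84.81M) = +$787.19 million.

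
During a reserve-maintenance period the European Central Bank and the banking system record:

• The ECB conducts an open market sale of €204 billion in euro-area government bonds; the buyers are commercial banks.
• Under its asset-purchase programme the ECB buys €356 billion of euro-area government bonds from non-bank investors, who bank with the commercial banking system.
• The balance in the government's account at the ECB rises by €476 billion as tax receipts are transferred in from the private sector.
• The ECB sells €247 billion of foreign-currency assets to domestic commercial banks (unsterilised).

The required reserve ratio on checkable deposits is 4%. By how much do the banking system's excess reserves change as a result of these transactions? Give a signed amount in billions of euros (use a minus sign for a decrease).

OMO sale (to banks) €204 billion: reserves −€204B, deposits 0.
Asset purchase (from non-banks) €356 billion: reserves +€356B, deposits +€356B.
Government account inflow €476 billion: reserves −€476B, deposits −€476B.
FX sale €247 billion: reserves −€247B, deposits 0.
Totals: Δreserves = −€571B, Δdeposits = −€120B.
Δrequired reserves = 4% × −€120B = −€4.8B.
Δexcess reserves = Δreserves − Δrequired = −€571B − (−€4.8B) = -€566.2 billion.

-€566.2 billion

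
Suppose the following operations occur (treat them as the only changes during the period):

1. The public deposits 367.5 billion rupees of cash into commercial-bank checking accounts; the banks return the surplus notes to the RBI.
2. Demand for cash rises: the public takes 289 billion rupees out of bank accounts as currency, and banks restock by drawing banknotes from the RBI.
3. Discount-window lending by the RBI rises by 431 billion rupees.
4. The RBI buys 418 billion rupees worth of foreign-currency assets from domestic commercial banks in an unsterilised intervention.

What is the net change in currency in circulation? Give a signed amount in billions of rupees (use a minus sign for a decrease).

-78.5 billion

RBI balance sheet:
  Assets:      Loans to banks +431B, Foreign assets +418B
  Liabilities: Bank reserves +927.5B, Currency in circulation −78.5B
Commercial banking system:
  Assets:      Reserves at CB +927.5B, Foreign assets −418B
  Liabilities: Checkable deposits +78.5B, Borrowings from CB +431B
So the change in currency in circulation is -78.5 billion.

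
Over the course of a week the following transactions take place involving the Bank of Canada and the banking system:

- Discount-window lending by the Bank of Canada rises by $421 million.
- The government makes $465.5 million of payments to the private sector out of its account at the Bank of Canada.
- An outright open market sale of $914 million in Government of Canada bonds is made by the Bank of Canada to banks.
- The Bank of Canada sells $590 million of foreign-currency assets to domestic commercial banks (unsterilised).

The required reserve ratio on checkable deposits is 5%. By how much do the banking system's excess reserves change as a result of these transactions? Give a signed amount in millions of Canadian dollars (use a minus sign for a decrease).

-$640.775 million

Discount-window loan $421 million: reserves +$421M, deposits 0.
Government spending $465.5 million: reserves +$465.5M, deposits +$465.5M.
OMO sale (to banks) $914 million: reserves −$914M, deposits 0.
FX sale $590 million: reserves −$590M, deposits 0.
Totals: Δreserves = −$617.5M, Δdeposits = +$465.5M.
Δrequired reserves = 5% × +$465.5M = +$23.275M.
Δexcess reserves = Δreserves − Δrequired = −$617.5M − (+$23.275M) = -$640.775 million.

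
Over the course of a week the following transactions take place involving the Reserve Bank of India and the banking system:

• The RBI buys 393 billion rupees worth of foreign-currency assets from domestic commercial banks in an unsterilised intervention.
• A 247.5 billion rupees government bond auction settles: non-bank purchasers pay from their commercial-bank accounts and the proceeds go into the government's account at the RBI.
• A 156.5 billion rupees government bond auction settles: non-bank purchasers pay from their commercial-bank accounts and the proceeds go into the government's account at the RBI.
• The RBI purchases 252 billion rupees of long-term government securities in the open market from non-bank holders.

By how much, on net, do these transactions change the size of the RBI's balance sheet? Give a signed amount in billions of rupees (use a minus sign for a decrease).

FX purchase 393 billion rupees: an RBI asset is acquired → +393B.
Government account inflow 247.5 billion rupees: only the composition of liabilities changes → 0.
Government account inflow 156.5 billion rupees: only the composition of liabilities changes → 0.
Asset purchase (from non-banks) 252 billion rupees: an RBI asset is acquired → +252B.
Net: 393 + 0 + 0 + 252 = +645 billion.

+645 billion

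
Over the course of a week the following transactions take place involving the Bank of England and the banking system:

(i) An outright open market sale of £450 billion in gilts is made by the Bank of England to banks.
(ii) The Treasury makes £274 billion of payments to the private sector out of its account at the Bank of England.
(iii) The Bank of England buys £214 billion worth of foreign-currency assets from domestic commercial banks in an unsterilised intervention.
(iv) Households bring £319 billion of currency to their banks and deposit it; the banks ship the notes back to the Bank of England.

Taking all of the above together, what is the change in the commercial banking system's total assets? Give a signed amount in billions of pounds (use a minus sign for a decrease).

+£593 billion

Bank of England balance sheet:
  Assets:      Securities −£450B, Foreign assets +£214B
  Liabilities: Bank reserves +£357B, Currency in circulation −£319B, Government deposits −£274B
Commercial banking system:
  Assets:      Reserves at CB +£357B, Securities +£450B, Foreign assets −£214B
  Liabilities: Checkable deposits +£593B
Change in total bank assets = +£593 billion.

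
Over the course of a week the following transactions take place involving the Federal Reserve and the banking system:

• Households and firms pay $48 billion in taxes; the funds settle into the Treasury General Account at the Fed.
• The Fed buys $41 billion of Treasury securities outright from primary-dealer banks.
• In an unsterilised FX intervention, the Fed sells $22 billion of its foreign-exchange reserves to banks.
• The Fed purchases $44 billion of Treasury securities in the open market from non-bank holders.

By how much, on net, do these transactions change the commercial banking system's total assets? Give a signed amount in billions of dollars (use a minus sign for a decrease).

Fed balance sheet:
  Assets:      Securities +$85B, Foreign assets −$22B
  Liabilities: Bank reserves +$15B, Government deposits +$48B
Commercial banking system:
  Assets:      Reserves at CB +$15B, Securities −$41B, Foreign assets +$22B
  Liabilities: Checkable deposits −$4B
Change in total bank assets = -$4 billion.

-$4 billion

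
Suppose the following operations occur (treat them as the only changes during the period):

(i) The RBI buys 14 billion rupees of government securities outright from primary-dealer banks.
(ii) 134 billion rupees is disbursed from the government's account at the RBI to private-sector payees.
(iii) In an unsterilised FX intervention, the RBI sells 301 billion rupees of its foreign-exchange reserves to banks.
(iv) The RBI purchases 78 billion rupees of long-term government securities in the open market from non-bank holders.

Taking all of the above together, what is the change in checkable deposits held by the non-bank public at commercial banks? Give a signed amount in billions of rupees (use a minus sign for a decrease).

+212 billion

RBI balance sheet:
  Assets:      Securities +92B, Foreign assets −301B
  Liabilities: Bank reserves −75B, Government deposits −134B
Commercial banking system:
  Assets:      Reserves at CB −75B, Securities −14B, Foreign assets +301B
  Liabilities: Checkable deposits +212B
So the change in checkable deposits held by the non-bank public at commercial banks is +212 billion.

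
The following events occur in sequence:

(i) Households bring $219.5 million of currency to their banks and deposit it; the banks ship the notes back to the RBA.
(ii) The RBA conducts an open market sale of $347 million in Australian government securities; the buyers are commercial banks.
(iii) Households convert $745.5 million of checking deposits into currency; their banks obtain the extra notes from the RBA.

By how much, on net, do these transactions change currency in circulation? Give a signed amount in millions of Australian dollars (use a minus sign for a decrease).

Currency deposit $219.5 million: notes return to the central bank → −$219.5M.
OMO sale (to banks) $347 million: no currency enters or leaves circulation → 0.
Currency withdrawal $745.5 million: notes leave the central bank → +$745.5M.
Net: −219.5 + 0 + 745.5 = +$526 million.

+$526 million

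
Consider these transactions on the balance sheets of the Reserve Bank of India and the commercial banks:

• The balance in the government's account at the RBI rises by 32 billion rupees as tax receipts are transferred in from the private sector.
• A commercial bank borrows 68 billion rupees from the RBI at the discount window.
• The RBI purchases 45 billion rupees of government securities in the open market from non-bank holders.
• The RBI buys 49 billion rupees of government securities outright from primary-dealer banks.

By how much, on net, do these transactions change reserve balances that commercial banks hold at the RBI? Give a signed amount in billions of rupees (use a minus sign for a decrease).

+130 billion

Government account inflow 32 billion rupees: funds move from bank reserves into the government account → −32B.
Discount-window loan 68 billion rupees: the loan is credited to the bank's reserve account → +68B.
Asset purchase (from non-banks) 45 billion rupees: the RBI pays by crediting reserve accounts → +45B.
OMO purchase (from banks) 49 billion rupees: the RBI pays by crediting reserve accounts → +49B.
Net: −32 + 68 + 45 + 49 = +130 billion.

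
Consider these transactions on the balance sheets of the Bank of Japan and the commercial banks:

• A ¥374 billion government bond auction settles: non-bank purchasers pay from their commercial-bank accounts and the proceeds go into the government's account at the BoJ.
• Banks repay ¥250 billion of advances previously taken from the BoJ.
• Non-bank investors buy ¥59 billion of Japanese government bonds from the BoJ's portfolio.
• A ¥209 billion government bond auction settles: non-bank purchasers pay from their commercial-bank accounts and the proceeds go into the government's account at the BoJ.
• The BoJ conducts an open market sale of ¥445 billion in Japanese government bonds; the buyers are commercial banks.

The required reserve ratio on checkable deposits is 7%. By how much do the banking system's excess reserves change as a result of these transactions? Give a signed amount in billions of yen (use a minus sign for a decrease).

-¥1292.06 billion

Government account inflow ¥374 billion: reserves −¥374B, deposits −¥374B.
Discount-window repayment ¥250 billion: reserves −¥250B, deposits 0.
Asset sale (to non-banks) ¥59 billion: reserves −¥59B, deposits −¥59B.
Government account inflow ¥209 billion: reserves −¥209B, deposits −¥209B.
OMO sale (to banks) ¥445 billion: reserves −¥445B, deposits 0.
Totals: Δreserves = −¥1337B, Δdeposits = −¥642B.
Δrequired reserves = 7% × −¥642B = −¥44.94B.
Δexcess reserves = Δreserves − Δrequired = −¥1337B − (−¥44.94B) = -¥1292.06 billion.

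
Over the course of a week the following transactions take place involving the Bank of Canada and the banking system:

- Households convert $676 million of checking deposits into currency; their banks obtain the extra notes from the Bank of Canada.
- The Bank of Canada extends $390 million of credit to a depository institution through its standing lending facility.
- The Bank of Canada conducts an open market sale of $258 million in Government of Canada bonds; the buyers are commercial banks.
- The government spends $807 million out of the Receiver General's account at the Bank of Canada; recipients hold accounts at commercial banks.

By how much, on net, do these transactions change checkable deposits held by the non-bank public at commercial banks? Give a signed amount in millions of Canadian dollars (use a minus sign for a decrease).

Bank of Canada balance sheet:
  Assets:      Securities −$258M, Loans to banks +$390M
  Liabilities: Bank reserves +$263M, Currency in circulation +$676M, Government deposits −$807M
Commercial banking system:
  Assets:      Reserves at CB +$263M, Securities +$258M
  Liabilities: Checkable deposits +$131M, Borrowings from CB +$390M
So the change in checkable deposits held by the non-bank public at commercial banks is +$131 million.

+$131 million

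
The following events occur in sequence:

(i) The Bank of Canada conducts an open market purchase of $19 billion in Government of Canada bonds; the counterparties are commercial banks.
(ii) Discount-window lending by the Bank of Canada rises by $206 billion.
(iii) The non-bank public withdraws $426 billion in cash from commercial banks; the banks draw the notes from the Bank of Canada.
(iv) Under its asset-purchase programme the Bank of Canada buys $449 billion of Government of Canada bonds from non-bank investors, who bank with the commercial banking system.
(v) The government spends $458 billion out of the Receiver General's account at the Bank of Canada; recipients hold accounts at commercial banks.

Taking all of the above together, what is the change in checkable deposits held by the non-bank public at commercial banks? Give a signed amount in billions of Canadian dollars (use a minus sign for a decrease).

OMO purchase (from banks) $19 billion: the counterparty is a bank, so public deposits are unchanged → 0.
Discount-window loan $206 billion: the counterparty is a bank, so public deposits are unchanged → 0.
Currency withdrawal $426 billion: non-bank counterparties' bank balances fall → −$426B.
Asset purchase (from non-banks) $449 billion: non-bank counterparties' bank balances rise → +$449B.
Government spending $458 billion: non-bank counterparties' bank balances rise → +$458B.
Net: 0 + 0 − 426 + 449 + 458 = +$481 billion.

+$481 billion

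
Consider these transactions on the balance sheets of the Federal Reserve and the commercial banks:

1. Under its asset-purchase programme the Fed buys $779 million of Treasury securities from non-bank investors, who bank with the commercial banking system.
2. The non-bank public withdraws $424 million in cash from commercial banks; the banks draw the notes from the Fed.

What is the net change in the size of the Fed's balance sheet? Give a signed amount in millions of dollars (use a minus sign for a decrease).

+$779 million

Asset purchase (from non-banks) $779 million: a Fed asset is acquired → +$779M.
Currency withdrawal $424 million: only the composition of liabilities changes → 0.
Net: 779 + 0 = +$779 million.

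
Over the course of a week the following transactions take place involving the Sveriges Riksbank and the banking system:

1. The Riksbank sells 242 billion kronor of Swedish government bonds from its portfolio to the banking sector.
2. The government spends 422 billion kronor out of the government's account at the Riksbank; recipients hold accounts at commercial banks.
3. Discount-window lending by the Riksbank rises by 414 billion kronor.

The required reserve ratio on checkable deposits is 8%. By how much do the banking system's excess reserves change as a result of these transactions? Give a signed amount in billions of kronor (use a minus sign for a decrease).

OMO sale (to banks) 242 billion kronor: reserves −242B, deposits 0.
Government spending 422 billion kronor: reserves +422B, deposits +422B.
Discount-window loan 414 billion kronor: reserves +414B, deposits 0.
Totals: Δreserves = +594B, Δdeposits = +422B.
Δrequired reserves = 8% × +422B = +33.76B.
Δexcess reserves = Δreserves − Δrequired = +594B − (+33.76B) = +560.24 billion.

+560.24 billion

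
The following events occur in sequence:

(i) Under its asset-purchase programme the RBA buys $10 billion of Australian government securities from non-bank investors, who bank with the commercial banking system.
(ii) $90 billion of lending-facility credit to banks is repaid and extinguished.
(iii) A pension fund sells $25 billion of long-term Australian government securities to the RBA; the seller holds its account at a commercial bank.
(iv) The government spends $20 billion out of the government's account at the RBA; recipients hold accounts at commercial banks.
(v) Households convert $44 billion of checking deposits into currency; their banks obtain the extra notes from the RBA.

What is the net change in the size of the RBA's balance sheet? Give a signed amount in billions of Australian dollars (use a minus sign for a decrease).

-$55 billion

Asset purchase (from non-banks) $10 billion: an RBA asset is acquired → +$10B.
Discount-window repayment $90 billion: an RBA asset is shed → −$90B.
Asset purchase (from non-banks) $25 billion: an RBA asset is acquired → +$25B.
Government spending $20 billion: only the composition of liabilities changes → 0.
Currency withdrawal $44 billion: only the composition of liabilities changes → 0.
Net: 10 − 90 + 25 + 0 + 0 = -$55 billion.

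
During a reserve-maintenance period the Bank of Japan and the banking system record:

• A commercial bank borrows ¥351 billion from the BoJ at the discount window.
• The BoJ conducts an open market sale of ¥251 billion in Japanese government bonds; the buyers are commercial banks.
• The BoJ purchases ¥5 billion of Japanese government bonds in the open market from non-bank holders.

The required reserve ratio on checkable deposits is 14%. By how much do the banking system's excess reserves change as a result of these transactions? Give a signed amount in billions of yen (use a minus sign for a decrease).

+¥104.3 billion

Discount-window loan ¥351 billion: reserves +¥351B, deposits 0.
OMO sale (to banks) ¥251 billion: reserves −¥251B, deposits 0.
Asset purchase (from non-banks) ¥5 billion: reserves +¥5B, deposits +¥5B.
Totals: Δreserves = +¥105B, Δdeposits = +¥5B.
Δrequired reserves = 14% × +¥5B = +¥0.7B.
Δexcess reserves = Δreserves − Δrequired = +¥105B − (+¥0.7B) = +¥104.3 billion.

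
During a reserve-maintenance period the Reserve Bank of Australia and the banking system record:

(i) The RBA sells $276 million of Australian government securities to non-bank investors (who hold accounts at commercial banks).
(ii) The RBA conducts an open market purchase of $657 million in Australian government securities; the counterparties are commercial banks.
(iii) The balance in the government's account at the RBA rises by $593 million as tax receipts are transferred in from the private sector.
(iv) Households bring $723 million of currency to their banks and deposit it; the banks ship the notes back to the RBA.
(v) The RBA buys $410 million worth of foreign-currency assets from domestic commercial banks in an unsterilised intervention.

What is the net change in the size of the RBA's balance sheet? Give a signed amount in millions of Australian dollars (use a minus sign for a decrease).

Asset sale (to non-banks) $276 million: an RBA asset is shed → −$276M.
OMO purchase (from banks) $657 million: an RBA asset is acquired → +$657M.
Government account inflow $593 million: only the composition of liabilities changes → 0.
Currency deposit $723 million: only the composition of liabilities changes → 0.
FX purchase $410 million: an RBA asset is acquired → +$410M.
Net: −276 + 657 + 0 + 0 + 410 = +$791 million.

+$791 million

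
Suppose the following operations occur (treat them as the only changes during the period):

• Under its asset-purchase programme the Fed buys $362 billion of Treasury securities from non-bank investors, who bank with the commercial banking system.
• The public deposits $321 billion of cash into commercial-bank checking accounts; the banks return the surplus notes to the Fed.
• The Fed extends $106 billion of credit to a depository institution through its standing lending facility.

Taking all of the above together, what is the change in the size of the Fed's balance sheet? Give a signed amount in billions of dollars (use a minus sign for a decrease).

Fed balance sheet:
  Assets:      Securities +$362B, Loans to banks +$106B
  Liabilities: Bank reserves +$789B, Currency in circulation −$321B
Change in total Fed assets = +$468 billion.

+$468 billion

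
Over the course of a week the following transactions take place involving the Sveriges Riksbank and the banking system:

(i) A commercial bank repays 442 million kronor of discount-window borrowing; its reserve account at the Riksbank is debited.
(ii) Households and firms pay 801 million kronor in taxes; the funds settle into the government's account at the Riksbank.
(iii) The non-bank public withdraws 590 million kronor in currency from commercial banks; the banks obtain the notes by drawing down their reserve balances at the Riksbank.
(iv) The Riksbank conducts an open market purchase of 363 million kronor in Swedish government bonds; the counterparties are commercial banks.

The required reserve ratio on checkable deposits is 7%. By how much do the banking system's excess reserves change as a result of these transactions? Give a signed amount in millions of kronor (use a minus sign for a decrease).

Discount-window repayment 442 million kronor: reserves −442M, deposits 0.
Government account inflow 801 million kronor: reserves −801M, deposits −801M.
Currency withdrawal 590 million kronor: reserves −590M, deposits −590M.
OMO purchase (from banks) 363 million kronor: reserves +363M, deposits 0.
Totals: Δreserves = −1470M, Δdeposits = −1391M.
Δrequired reserves = 7% × −1391M = −97.37M.
Δexcess reserves = Δreserves − Δrequired = −1470M − (−97.37M) = -1372.63 million.

-1372.63 million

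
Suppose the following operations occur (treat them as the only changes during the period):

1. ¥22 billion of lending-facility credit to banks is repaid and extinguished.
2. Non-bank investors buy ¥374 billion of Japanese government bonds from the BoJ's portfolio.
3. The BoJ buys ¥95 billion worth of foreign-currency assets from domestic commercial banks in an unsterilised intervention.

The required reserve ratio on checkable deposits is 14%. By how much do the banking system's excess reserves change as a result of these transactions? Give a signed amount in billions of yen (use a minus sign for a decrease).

-¥248.64 billion

Discount-window repayment ¥22 billion: reserves −¥22B, deposits 0.
Asset sale (to non-banks) ¥374 billion: reserves −¥374B, deposits −¥374B.
FX purchase ¥95 billion: reserves +¥95B, deposits 0.
Totals: Δreserves = −¥301B, Δdeposits = −¥374B.
Δrequired reserves = 14% × −¥374B = −¥52.36B.
Δexcess reserves = Δreserves − Δrequired = −¥301B − (−¥52.36B) = -¥248.64 billion.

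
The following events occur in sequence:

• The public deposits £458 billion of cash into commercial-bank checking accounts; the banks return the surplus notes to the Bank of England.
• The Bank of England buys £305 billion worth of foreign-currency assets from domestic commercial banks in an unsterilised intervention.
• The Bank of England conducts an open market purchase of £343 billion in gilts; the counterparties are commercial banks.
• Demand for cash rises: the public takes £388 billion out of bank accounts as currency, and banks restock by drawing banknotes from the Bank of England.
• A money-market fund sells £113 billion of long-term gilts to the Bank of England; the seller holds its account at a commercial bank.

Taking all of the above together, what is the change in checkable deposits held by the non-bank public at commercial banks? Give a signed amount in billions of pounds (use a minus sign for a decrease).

Bank of England balance sheet:
  Assets:      Securities +£456B, Foreign assets +£305B
  Liabilities: Bank reserves +£831B, Currency in circulation −£70B
Commercial banking system:
  Assets:      Reserves at CB +£831B, Securities −£343B, Foreign assets −£305B
  Liabilities: Checkable deposits +£183B
So the change in checkable deposits held by the non-bank public at commercial banks is +£183 billion.

+£183 billion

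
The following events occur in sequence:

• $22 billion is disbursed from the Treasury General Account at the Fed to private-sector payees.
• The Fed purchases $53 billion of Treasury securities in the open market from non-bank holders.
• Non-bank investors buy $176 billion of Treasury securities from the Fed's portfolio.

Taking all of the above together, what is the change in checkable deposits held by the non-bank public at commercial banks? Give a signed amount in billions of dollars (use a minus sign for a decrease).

-$101 billion

Fed balance sheet:
  Assets:      Securities −$123B
  Liabilities: Bank reserves −$101B, Government deposits −$22B
Commercial banking system:
  Assets:      Reserves at CB −$101B
  Liabilities: Checkable deposits −$101B
So the change in checkable deposits held by the non-bank public at commercial banks is -$101 billion.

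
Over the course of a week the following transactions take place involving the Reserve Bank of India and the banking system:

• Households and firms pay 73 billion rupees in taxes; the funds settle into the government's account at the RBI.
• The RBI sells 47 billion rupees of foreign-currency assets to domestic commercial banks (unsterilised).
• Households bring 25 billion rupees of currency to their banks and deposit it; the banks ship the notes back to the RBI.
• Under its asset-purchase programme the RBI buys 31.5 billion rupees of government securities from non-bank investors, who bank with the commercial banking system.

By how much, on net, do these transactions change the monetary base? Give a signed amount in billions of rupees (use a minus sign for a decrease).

Government account inflow 73 billion rupees: reserves shift to a non-base liability → −73B.
FX sale 47 billion rupees: RBI balance sheet contracts → −47B.
Currency deposit 25 billion rupees: just a shift between currency and reserves — both are base money → 0.
Asset purchase (from non-banks) 31.5 billion rupees: RBI balance sheet expands → +31.5B.
Net: −73 − 47 + 0 + 31.5 = -88.5 billion.

-88.5 billion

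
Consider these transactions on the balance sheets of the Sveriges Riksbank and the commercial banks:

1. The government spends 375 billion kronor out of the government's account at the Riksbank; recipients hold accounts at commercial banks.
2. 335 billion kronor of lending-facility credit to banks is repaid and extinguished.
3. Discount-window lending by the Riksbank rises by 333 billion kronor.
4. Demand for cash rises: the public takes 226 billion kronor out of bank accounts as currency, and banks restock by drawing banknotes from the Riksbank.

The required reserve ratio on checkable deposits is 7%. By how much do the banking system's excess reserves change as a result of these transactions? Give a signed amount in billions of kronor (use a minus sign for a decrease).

+136.57 billion

Government spending 375 billion kronor: reserves +375B, deposits +375B.
Discount-window repayment 335 billion kronor: reserves −335B, deposits 0.
Discount-window loan 333 billion kronor: reserves +333B, deposits 0.
Currency withdrawal 226 billion kronor: reserves −226B, deposits −226B.
Totals: Δreserves = +147B, Δdeposits = +149B.
Δrequired reserves = 7% × +149B = +10.43B.
Δexcess reserves = Δreserves − Δrequired = +147B − (+10.43B) = +136.57 billion.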